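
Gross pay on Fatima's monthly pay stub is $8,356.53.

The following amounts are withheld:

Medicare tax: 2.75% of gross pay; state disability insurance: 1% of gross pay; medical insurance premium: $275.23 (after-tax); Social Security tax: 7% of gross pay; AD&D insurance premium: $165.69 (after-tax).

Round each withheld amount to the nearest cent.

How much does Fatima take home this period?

$7,017.28

Social Security tax: $8,356.53 × 0.07 = $584.96
State disability insurance: $8,356.53 × 0.01 = $83.57
Medicare tax: $8,356.53 × 0.0275 = $229.80
Medical insurance premium: $275.23
AD&D insurance premium: $165.69
Total deductions = $584.96 + $83.57 + $229.80 + $275.23 + $165.69 = $1,339.25
Net pay = $8,356.53 − $1,339.25 = $7,017.28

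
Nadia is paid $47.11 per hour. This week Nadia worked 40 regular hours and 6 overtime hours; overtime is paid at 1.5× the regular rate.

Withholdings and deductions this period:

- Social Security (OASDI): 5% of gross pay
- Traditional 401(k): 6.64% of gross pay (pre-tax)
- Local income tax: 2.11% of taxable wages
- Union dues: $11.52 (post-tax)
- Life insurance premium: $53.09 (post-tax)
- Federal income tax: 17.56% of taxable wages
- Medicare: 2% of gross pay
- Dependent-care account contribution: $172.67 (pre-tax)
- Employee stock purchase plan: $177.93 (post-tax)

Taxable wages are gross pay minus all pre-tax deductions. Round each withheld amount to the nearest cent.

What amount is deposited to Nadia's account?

Regular pay: 40 × $47.11 = $1884.40
Overtime pay: 6 × $47.11 × 1.5 = $423.99
Gross pay = $1884.40 + $423.99 = $2308.39
Dependent-care account contribution: $172.67
Traditional 401(k): $2308.39 × 0.0664 = $153.28
Pre-tax total = $172.67 + $153.28 = $325.95
Taxable wages = $2308.39 − $325.95 = $1982.44
Local income tax: $1982.44 × 0.0211 = $41.83
Federal income tax: $1982.44 × 0.1756 = $348.12
Social Security (OASDI): $2308.39 × 0.05 = $115.42
Medicare: $2308.39 × 0.02 = $46.17
Employee stock purchase plan: $177.93
Life insurance premium: $53.09
Union dues: $11.52
Total deductions = $172.67 + $153.28 + $41.83 + $348.12 + $115.42 + $46.17 + $177.93 + $53.09 + $11.52 = $1120.03
Net pay = $2308.39 − $1120.03 = $1188.36

$1188.36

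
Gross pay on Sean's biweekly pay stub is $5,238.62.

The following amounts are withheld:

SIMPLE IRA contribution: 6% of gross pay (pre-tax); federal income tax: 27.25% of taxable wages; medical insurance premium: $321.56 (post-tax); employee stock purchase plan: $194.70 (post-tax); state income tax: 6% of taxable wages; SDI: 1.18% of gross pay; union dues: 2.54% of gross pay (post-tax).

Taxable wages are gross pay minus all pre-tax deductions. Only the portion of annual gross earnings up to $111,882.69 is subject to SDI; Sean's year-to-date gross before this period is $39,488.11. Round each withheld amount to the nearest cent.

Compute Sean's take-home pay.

$2,575.83

SIMPLE IRA contribution: $5,238.62 × 0.06 = $314.32
Taxable wages = $5,238.62 − $314.32 = $4,924.30
State income tax: $4,924.30 × 0.06 = $295.46
Federal income tax: $4,924.30 × 0.2725 = $1,341.87
SDI: cap not yet reached, full $5,238.62 is subject → $5,238.62 × 0.0118 = $61.82
Union dues: $5,238.62 × 0.0254 = $133.06
Medical insurance premium: $321.56
Employee stock purchase plan: $194.70
Total deductions = $314.32 + $295.46 + $1,341.87 + $61.82 + $133.06 + $321.56 + $194.70 = $2,662.79
Net pay = $5,238.62 − $2,662.79 = $2,575.83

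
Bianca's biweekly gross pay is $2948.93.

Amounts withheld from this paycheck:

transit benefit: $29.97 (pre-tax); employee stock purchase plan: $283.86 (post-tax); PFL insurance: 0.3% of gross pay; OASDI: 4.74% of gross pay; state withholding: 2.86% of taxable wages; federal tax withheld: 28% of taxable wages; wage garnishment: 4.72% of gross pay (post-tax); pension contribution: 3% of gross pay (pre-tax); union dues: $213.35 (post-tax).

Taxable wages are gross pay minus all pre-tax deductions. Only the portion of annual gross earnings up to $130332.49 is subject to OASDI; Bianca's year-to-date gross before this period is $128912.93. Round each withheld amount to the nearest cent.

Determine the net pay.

Transit benefit: $29.97
Pension contribution: $2948.93 × 0.03 = $88.47
Pre-tax total = $29.97 + $88.47 = $118.44
Taxable wages = $2948.93 − $118.44 = $2830.49
State withholding: $2830.49 × 0.0286 = $80.95
Federal tax withheld: $2830.49 × 0.28 = $792.54
PFL insurance: $2948.93 × 0.003 = $8.85
OASDI: only $130332.49 − $128912.93 = $1419.56 of this check is subject → $1419.56 × 0.0474 = $67.29
Wage garnishment: $2948.93 × 0.0472 = $139.19
Employee stock purchase plan: $283.86
Union dues: $213.35
Total deductions = $29.97 + $88.47 + $80.95 + $792.54 + $8.85 + $67.29 + $139.19 + $283.86 + $213.35 = $1704.47
Net pay = $2948.93 − $1704.47 = $1244.46

$1244.46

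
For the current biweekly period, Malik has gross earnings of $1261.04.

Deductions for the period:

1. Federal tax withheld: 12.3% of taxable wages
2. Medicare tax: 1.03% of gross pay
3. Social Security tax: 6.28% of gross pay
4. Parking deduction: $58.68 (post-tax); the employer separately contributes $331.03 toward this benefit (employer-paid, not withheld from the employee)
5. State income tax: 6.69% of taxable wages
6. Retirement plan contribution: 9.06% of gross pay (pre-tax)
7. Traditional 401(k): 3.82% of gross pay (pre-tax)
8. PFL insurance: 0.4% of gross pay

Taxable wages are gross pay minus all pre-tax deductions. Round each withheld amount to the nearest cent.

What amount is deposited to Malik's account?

$734.09

Retirement plan contribution: $1261.04 × 0.0906 = $114.25
Traditional 401(k): $1261.04 × 0.0382 = $48.17
Pre-tax total = $114.25 + $48.17 = $162.42
Taxable wages = $1261.04 − $162.42 = $1098.62
State income tax: $1098.62 × 0.0669 = $73.50
Federal tax withheld: $1098.62 × 0.123 = $135.13
Medicare tax: $1261.04 × 0.0103 = $12.99
Social Security tax: $1261.04 × 0.0628 = $79.19
PFL insurance: $1261.04 × 0.004 = $5.04
Parking deduction: $58.68
(Employer's $331.03 toward parking deduction is not withheld from the employee.)
Total deductions = $114.25 + $48.17 + $73.50 + $135.13 + $12.99 + $79.19 + $5.04 + $58.68 = $526.95
Net pay = $1261.04 − $526.95 = $734.09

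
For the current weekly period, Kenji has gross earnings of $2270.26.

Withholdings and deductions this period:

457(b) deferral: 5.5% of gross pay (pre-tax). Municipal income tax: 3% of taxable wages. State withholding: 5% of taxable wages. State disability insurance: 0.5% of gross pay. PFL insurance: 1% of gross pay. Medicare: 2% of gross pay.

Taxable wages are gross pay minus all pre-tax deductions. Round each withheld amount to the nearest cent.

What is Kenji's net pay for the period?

457(b) deferral: $2270.26 × 0.055 = $124.86
Taxable wages = $2270.26 − $124.86 = $2145.40
State withholding: $2145.40 × 0.05 = $107.27
Municipal income tax: $2145.40 × 0.03 = $64.36
State disability insurance: $2270.26 × 0.005 = $11.35
Medicare: $2270.26 × 0.02 = $45.41
PFL insurance: $2270.26 × 0.01 = $22.70
Total deductions = $124.86 + $107.27 + $64.36 + $11.35 + $45.41 + $22.70 = $375.95
Net pay = $2270.26 − $375.95 = $1894.31

$1894.31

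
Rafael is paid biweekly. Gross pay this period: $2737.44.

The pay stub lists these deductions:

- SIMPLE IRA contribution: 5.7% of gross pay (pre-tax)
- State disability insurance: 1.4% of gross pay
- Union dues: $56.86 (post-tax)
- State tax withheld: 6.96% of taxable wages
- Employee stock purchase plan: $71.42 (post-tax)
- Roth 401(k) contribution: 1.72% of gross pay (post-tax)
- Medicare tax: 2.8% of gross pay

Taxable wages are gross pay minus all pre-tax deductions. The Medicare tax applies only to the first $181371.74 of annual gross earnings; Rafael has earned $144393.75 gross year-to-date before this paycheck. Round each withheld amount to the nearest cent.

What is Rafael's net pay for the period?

$2111.41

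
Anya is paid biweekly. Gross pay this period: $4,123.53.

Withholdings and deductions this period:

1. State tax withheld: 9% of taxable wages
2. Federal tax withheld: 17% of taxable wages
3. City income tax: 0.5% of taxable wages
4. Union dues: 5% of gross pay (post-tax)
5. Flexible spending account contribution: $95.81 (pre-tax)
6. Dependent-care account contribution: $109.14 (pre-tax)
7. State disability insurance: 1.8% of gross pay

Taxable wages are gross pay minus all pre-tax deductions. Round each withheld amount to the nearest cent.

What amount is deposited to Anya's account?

$2,599.76

Dependent-care account contribution: $109.14
Flexible spending account contribution: $95.81
Pre-tax total = $109.14 + $95.81 = $204.95
Taxable wages = $4,123.53 − $204.95 = $3,918.58
Federal tax withheld: $3,918.58 × 0.17 = $666.16
State tax withheld: $3,918.58 × 0.09 = $352.67
City income tax: $3,918.58 × 0.005 = $19.59
State disability insurance: $4,123.53 × 0.018 = $74.22
Union dues: $4,123.53 × 0.05 = $206.18
Total deductions = $109.14 + $95.81 + $666.16 + $352.67 + $19.59 + $74.22 + $206.18 = $1,523.77
Net pay = $4,123.53 − $1,523.77 = $2,599.76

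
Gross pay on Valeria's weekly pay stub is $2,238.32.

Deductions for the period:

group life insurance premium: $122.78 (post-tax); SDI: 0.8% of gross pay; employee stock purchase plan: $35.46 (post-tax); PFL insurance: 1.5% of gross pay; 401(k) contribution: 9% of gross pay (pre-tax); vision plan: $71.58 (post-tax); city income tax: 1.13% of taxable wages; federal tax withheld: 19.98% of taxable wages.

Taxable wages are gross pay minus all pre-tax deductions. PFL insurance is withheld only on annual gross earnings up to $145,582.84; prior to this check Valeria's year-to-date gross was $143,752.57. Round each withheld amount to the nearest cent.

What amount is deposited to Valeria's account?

$1,331.70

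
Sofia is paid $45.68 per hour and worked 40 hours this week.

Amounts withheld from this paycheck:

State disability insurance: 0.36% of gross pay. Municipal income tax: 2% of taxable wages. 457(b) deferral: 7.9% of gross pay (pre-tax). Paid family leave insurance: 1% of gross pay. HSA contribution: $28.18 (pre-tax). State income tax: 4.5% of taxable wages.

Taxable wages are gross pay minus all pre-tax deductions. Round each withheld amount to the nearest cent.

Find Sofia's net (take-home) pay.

Gross pay: 40 × $45.68 = $1,827.20
457(b) deferral: $1,827.20 × 0.079 = $144.35
HSA contribution: $28.18
Pre-tax total = $144.35 + $28.18 = $172.53
Taxable wages = $1,827.20 − $172.53 = $1,654.67
State income tax: $1,654.67 × 0.045 = $74.46
Municipal income tax: $1,654.67 × 0.02 = $33.09
Paid family leave insurance: $1,827.20 × 0.01 = $18.27
State disability insurance: $1,827.20 × 0.0036 = $6.58
Total deductions = $144.35 + $28.18 + $74.46 + $33.09 + $18.27 + $6.58 = $304.93
Net pay = $1,827.20 − $304.93 = $1,522.27

$1,522.27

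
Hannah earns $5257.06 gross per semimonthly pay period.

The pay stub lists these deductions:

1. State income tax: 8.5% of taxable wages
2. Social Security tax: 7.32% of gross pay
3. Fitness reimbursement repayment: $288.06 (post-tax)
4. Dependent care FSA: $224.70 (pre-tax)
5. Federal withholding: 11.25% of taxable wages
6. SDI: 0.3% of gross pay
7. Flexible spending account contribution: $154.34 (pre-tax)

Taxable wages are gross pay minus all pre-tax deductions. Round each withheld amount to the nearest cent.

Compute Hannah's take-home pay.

Dependent care FSA: $224.70
Flexible spending account contribution: $154.34
Pre-tax total = $224.70 + $154.34 = $379.04
Taxable wages = $5257.06 − $379.04 = $4878.02
Federal withholding: $4878.02 × 0.1125 = $548.78
State income tax: $4878.02 × 0.085 = $414.63
SDI: $5257.06 × 0.003 = $15.77
Social Security tax: $5257.06 × 0.0732 = $384.82
Fitness reimbursement repayment: $288.06
Total deductions = $224.70 + $154.34 + $548.78 + $414.63 + $15.77 + $384.82 + $288.06 = $2031.10
Net pay = $5257.06 − $2031.10 = $3225.96

$3225.96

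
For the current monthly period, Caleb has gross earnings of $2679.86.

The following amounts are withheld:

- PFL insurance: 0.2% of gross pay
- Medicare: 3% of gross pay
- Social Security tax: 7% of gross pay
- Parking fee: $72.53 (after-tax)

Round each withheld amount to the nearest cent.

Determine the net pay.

$2333.98

PFL insurance: $2679.86 × 0.002 = $5.36
Medicare: $2679.86 × 0.03 = $80.40
Social Security tax: $2679.86 × 0.07 = $187.59
Parking fee: $72.53
Total deductions = $5.36 + $80.40 + $187.59 + $72.53 = $345.88
Net pay = $2679.86 − $345.88 = $2333.98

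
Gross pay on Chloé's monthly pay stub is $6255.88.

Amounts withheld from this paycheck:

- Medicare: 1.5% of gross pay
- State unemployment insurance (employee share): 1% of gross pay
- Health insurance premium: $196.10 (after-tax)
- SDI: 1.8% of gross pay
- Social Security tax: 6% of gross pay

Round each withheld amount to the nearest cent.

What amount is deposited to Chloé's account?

State unemployment insurance (employee share): $6255.88 × 0.01 = $62.56
SDI: $6255.88 × 0.018 = $112.61
Medicare: $6255.88 × 0.015 = $93.84
Social Security tax: $6255.88 × 0.06 = $375.35
Health insurance premium: $196.10
Total deductions = $62.56 + $112.61 + $93.84 + $375.35 + $196.10 = $840.46
Net pay = $6255.88 − $840.46 = $5415.42

$5415.42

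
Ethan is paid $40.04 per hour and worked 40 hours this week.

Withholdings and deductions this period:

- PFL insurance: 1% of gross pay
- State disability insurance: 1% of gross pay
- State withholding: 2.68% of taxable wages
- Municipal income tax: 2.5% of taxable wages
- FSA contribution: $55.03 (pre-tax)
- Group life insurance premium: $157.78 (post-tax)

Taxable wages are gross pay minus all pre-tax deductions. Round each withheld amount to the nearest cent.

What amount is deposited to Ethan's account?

Gross pay: 40 × $40.04 = $1601.60
FSA contribution: $55.03
Taxable wages = $1601.60 − $55.03 = $1546.57
State withholding: $1546.57 × 0.0268 = $41.45
Municipal income tax: $1546.57 × 0.025 = $38.66
State disability insurance: $1601.60 × 0.01 = $16.02
PFL insurance: $1601.60 × 0.01 = $16.02
Group life insurance premium: $157.78
Total deductions = $55.03 + $41.45 + $38.66 + $16.02 + $16.02 + $157.78 = $324.96
Net pay = $1601.60 − $324.96 = $1276.64

$1276.64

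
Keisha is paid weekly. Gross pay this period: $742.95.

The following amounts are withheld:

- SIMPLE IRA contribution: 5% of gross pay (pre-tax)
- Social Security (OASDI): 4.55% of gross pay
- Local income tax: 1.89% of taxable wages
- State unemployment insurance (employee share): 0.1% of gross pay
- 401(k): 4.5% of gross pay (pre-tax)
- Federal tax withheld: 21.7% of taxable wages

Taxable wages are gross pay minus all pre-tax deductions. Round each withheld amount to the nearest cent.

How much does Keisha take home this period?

$479.22

401(k): $742.95 × 0.045 = $33.43
SIMPLE IRA contribution: $742.95 × 0.05 = $37.15
Pre-tax total = $33.43 + $37.15 = $70.58
Taxable wages = $742.95 − $70.58 = $672.37
Federal tax withheld: $672.37 × 0.217 = $145.90
Local income tax: $672.37 × 0.0189 = $12.71
State unemployment insurance (employee share): $742.95 × 0.001 = $0.74
Social Security (OASDI): $742.95 × 0.0455 = $33.80
Total deductions = $33.43 + $37.15 + $145.90 + $12.71 + $0.74 + $33.80 = $263.73
Net pay = $742.95 − $263.73 = $479.22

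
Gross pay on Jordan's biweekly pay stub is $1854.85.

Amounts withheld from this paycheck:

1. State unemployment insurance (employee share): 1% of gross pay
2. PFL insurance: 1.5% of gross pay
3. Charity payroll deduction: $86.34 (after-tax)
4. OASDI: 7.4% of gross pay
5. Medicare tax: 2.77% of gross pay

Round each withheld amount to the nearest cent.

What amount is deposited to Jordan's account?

State unemployment insurance (employee share): $1854.85 × 0.01 = $18.55
PFL insurance: $1854.85 × 0.015 = $27.82
OASDI: $1854.85 × 0.074 = $137.26
Medicare tax: $1854.85 × 0.0277 = $51.38
Charity payroll deduction: $86.34
Total deductions = $18.55 + $27.82 + $137.26 + $51.38 + $86.34 = $321.35
Net pay = $1854.85 − $321.35 = $1533.50

$1533.50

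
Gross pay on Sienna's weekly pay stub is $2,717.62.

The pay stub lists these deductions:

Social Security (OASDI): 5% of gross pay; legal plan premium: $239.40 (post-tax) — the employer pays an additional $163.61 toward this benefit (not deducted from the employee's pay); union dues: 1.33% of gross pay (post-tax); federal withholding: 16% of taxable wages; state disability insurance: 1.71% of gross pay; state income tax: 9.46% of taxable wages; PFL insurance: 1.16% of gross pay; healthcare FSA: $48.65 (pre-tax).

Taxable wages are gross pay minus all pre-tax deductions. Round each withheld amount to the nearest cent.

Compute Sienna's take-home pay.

$1,500.04

Healthcare FSA: $48.65
Taxable wages = $2,717.62 − $48.65 = $2,668.97
Federal withholding: $2,668.97 × 0.16 = $427.04
State income tax: $2,668.97 × 0.0946 = $252.48
Social Security (OASDI): $2,717.62 × 0.05 = $135.88
State disability insurance: $2,717.62 × 0.0171 = $46.47
PFL insurance: $2,717.62 × 0.0116 = $31.52
Union dues: $2,717.62 × 0.0133 = $36.14
Legal plan premium: $239.40
(Employer's $163.61 toward legal plan premium is not withheld from the employee.)
Total deductions = $48.65 + $427.04 + $252.48 + $135.88 + $46.47 + $31.52 + $36.14 + $239.40 = $1,217.58
Net pay = $2,717.62 − $1,217.58 = $1,500.04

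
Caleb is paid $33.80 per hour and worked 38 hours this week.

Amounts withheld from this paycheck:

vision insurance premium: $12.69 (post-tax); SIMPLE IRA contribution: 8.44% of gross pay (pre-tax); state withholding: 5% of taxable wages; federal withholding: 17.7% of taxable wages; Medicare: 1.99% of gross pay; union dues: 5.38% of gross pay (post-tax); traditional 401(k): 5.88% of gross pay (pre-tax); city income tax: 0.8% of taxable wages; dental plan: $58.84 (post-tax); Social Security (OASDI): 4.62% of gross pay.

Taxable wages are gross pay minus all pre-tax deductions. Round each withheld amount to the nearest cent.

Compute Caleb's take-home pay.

Gross pay: 38 × $33.80 = $1,284.40
Traditional 401(k): $1,284.40 × 0.0588 = $75.52
SIMPLE IRA contribution: $1,284.40 × 0.0844 = $108.40
Pre-tax total = $75.52 + $108.40 = $183.92
Taxable wages = $1,284.40 − $183.92 = $1,100.48
City income tax: $1,100.48 × 0.008 = $8.80
Federal withholding: $1,100.48 × 0.177 = $194.78
State withholding: $1,100.48 × 0.05 = $55.02
Social Security (OASDI): $1,284.40 × 0.0462 = $59.34
Medicare: $1,284.40 × 0.0199 = $25.56
Vision insurance premium: $12.69
Dental plan: $58.84
Union dues: $1,284.40 × 0.0538 = $69.10
Total deductions = $75.52 + $108.40 + $8.80 + $194.78 + $55.02 + $59.34 + $25.56 + $12.69 + $58.84 + $69.10 = $668.05
Net pay = $1,284.40 − $668.05 = $616.35

$616.35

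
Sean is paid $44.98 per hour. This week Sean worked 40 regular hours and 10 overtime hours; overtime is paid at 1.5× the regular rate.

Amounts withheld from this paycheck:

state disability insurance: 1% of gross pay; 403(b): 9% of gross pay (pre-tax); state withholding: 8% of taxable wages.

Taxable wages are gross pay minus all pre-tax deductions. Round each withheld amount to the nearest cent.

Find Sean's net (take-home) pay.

Regular pay: 40 × $44.98 = $1,799.20
Overtime pay: 10 × $44.98 × 1.5 = $674.70
Gross pay = $1,799.20 + $674.70 = $2,473.90
403(b): $2,473.90 × 0.09 = $222.65
Taxable wages = $2,473.90 − $222.65 = $2,251.25
State withholding: $2,251.25 × 0.08 = $180.10
State disability insurance: $2,473.90 × 0.01 = $24.74
Total deductions = $222.65 + $180.10 + $24.74 = $427.49
Net pay = $2,473.90 − $427.49 = $2,046.41

$2,046.41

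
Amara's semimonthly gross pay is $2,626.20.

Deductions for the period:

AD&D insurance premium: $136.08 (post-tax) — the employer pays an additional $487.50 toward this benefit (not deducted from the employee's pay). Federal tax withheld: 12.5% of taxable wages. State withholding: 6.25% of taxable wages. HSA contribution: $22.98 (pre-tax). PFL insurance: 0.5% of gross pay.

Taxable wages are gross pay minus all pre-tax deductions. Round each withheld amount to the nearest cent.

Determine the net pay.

HSA contribution: $22.98
Taxable wages = $2,626.20 − $22.98 = $2,603.22
State withholding: $2,603.22 × 0.0625 = $162.70
Federal tax withheld: $2,603.22 × 0.125 = $325.40
PFL insurance: $2,626.20 × 0.005 = $13.13
AD&D insurance premium: $136.08
(Employer's $487.50 toward AD&D insurance premium is not withheld from the employee.)
Total deductions = $22.98 + $162.70 + $325.40 + $13.13 + $136.08 = $660.29
Net pay = $2,626.20 − $660.29 = $1,965.91

$1,965.91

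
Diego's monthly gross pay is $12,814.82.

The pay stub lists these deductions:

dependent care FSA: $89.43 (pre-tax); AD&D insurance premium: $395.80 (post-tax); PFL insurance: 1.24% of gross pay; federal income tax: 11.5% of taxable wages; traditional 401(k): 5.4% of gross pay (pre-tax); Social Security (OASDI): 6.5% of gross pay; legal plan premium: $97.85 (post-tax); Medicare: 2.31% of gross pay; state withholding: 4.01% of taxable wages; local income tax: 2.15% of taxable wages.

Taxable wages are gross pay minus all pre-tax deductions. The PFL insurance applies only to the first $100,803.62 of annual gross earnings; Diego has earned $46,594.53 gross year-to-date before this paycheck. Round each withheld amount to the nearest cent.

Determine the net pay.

$8,126.76

Traditional 401(k): $12,814.82 × 0.054 = $692.00
Dependent care FSA: $89.43
Pre-tax total = $692.00 + $89.43 = $781.43
Taxable wages = $12,814.82 − $781.43 = $12,033.39
Local income tax: $12,033.39 × 0.0215 = $258.72
Federal income tax: $12,033.39 × 0.115 = $1,383.84
State withholding: $12,033.39 × 0.0401 = $482.54
Social Security (OASDI): $12,814.82 × 0.065 = $832.96
Medicare: $12,814.82 × 0.0231 = $296.02
PFL insurance: cap not yet reached, full $12,814.82 is subject → $12,814.82 × 0.0124 = $158.90
AD&D insurance premium: $395.80
Legal plan premium: $97.85
Total deductions = $692.00 + $89.43 + $258.72 + $1,383.84 + $482.54 + $832.96 + $296.02 + $158.90 + $395.80 + $97.85 = $4,688.06
Net pay = $12,814.82 − $4,688.06 = $8,126.76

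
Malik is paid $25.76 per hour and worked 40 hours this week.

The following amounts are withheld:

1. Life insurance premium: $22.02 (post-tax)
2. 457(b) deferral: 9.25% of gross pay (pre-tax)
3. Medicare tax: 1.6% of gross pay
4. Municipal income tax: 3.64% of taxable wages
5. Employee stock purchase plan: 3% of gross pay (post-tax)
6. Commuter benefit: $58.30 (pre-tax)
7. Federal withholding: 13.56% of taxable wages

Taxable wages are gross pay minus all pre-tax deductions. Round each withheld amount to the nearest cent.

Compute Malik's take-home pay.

$656.56

Gross pay: 40 × $25.76 = $1,030.40
Commuter benefit: $58.30
457(b) deferral: $1,030.40 × 0.0925 = $95.31
Pre-tax total = $58.30 + $95.31 = $153.61
Taxable wages = $1,030.40 − $153.61 = $876.79
Federal withholding: $876.79 × 0.1356 = $118.89
Municipal income tax: $876.79 × 0.0364 = $31.92
Medicare tax: $1,030.40 × 0.016 = $16.49
Employee stock purchase plan: $1,030.40 × 0.03 = $30.91
Life insurance premium: $22.02
Total deductions = $58.30 + $95.31 + $118.89 + $31.92 + $16.49 + $30.91 + $22.02 = $373.84
Net pay = $1,030.40 − $373.84 = $656.56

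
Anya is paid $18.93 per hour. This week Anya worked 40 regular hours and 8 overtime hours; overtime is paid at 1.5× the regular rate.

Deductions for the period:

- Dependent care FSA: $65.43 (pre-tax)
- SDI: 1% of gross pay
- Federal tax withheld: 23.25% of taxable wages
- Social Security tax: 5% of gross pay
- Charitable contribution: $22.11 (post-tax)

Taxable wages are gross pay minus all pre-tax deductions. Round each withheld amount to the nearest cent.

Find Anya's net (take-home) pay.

$624.11

Regular pay: 40 × $18.93 = $757.20
Overtime pay: 8 × $18.93 × 1.5 = $227.16
Gross pay = $757.20 + $227.16 = $984.36
Dependent care FSA: $65.43
Taxable wages = $984.36 − $65.43 = $918.93
Federal tax withheld: $918.93 × 0.2325 = $213.65
SDI: $984.36 × 0.01 = $9.84
Social Security tax: $984.36 × 0.05 = $49.22
Charitable contribution: $22.11
Total deductions = $65.43 + $213.65 + $9.84 + $49.22 + $22.11 = $360.25
Net pay = $984.36 − $360.25 = $624.11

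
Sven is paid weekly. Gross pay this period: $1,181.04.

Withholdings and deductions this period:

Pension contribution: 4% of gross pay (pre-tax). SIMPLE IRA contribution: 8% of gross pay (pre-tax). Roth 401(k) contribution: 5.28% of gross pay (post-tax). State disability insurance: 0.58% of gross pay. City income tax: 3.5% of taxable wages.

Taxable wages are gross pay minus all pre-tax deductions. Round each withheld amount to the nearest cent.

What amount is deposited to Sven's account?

$933.73

Pension contribution: $1,181.04 × 0.04 = $47.24
SIMPLE IRA contribution: $1,181.04 × 0.08 = $94.48
Pre-tax total = $47.24 + $94.48 = $141.72
Taxable wages = $1,181.04 − $141.72 = $1,039.32
City income tax: $1,039.32 × 0.035 = $36.38
State disability insurance: $1,181.04 × 0.0058 = $6.85
Roth 401(k) contribution: $1,181.04 × 0.0528 = $62.36
Total deductions = $47.24 + $94.48 + $36.38 + $6.85 + $62.36 = $247.31
Net pay = $1,181.04 − $247.31 = $933.73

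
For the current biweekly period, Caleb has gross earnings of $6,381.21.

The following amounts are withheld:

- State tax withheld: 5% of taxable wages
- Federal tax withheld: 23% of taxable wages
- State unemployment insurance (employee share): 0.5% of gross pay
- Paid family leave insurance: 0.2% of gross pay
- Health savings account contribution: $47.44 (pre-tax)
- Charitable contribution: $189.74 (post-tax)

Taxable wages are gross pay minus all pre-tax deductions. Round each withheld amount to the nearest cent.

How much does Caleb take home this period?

$4,325.90

Health savings account contribution: $47.44
Taxable wages = $6,381.21 − $47.44 = $6,333.77
Federal tax withheld: $6,333.77 × 0.23 = $1,456.77
State tax withheld: $6,333.77 × 0.05 = $316.69
Paid family leave insurance: $6,381.21 × 0.002 = $12.76
State unemployment insurance (employee share): $6,381.21 × 0.005 = $31.91
Charitable contribution: $189.74
Total deductions = $47.44 + $1,456.77 + $316.69 + $12.76 + $31.91 + $189.74 = $2,055.31
Net pay = $6,381.21 − $2,055.31 = $4,325.90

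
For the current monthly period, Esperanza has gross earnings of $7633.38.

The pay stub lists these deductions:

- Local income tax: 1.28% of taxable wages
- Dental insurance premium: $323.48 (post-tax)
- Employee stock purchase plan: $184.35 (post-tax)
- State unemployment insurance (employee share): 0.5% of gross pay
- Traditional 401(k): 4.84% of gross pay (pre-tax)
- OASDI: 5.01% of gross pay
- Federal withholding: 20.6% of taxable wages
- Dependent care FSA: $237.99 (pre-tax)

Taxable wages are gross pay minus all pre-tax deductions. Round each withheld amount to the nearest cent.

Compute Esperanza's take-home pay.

$4560.23

Dependent care FSA: $237.99
Traditional 401(k): $7633.38 × 0.0484 = $369.46
Pre-tax total = $237.99 + $369.46 = $607.45
Taxable wages = $7633.38 − $607.45 = $7025.93
Local income tax: $7025.93 × 0.0128 = $89.93
Federal withholding: $7025.93 × 0.206 = $1447.34
State unemployment insurance (employee share): $7633.38 × 0.005 = $38.17
OASDI: $7633.38 × 0.0501 = $382.43
Employee stock purchase plan: $184.35
Dental insurance premium: $323.48
Total deductions = $237.99 + $369.46 + $89.93 + $1447.34 + $38.17 + $382.43 + $184.35 + $323.48 = $3073.15
Net pay = $7633.38 − $3073.15 = $4560.23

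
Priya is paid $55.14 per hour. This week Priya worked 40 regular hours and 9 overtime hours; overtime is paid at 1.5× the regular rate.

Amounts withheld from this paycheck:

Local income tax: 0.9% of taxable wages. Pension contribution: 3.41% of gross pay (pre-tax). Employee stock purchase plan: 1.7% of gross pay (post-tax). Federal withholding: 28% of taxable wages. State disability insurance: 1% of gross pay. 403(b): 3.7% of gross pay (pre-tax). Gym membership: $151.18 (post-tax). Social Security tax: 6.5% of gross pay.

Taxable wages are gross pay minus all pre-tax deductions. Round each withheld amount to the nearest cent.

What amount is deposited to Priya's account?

$1525.74

Regular pay: 40 × $55.14 = $2205.60
Overtime pay: 9 × $55.14 × 1.5 = $744.39
Gross pay = $2205.60 + $744.39 = $2949.99
Pension contribution: $2949.99 × 0.0341 = $100.59
403(b): $2949.99 × 0.037 = $109.15
Pre-tax total = $100.59 + $109.15 = $209.74
Taxable wages = $2949.99 − $209.74 = $2740.25
Local income tax: $2740.25 × 0.009 = $24.66
Federal withholding: $2740.25 × 0.28 = $767.27
State disability insurance: $2949.99 × 0.01 = $29.50
Social Security tax: $2949.99 × 0.065 = $191.75
Employee stock purchase plan: $2949.99 × 0.017 = $50.15
Gym membership: $151.18
Total deductions = $100.59 + $109.15 + $24.66 + $767.27 + $29.50 + $191.75 + $50.15 + $151.18 = $1424.25
Net pay = $2949.99 − $1424.25 = $1525.74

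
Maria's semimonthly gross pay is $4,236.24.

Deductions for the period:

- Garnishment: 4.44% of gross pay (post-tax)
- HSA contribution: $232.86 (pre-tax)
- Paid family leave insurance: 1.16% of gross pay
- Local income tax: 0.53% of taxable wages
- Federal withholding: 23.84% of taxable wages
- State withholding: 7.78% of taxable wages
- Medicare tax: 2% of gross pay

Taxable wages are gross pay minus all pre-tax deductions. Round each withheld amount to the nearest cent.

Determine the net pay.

$2,394.34

HSA contribution: $232.86
Taxable wages = $4,236.24 − $232.86 = $4,003.38
Local income tax: $4,003.38 × 0.0053 = $21.22
Federal withholding: $4,003.38 × 0.2384 = $954.41
State withholding: $4,003.38 × 0.0778 = $311.46
Paid family leave insurance: $4,236.24 × 0.0116 = $49.14
Medicare tax: $4,236.24 × 0.02 = $84.72
Garnishment: $4,236.24 × 0.0444 = $188.09
Total deductions = $232.86 + $21.22 + $954.41 + $311.46 + $49.14 + $84.72 + $188.09 = $1,841.90
Net pay = $4,236.24 − $1,841.90 = $2,394.34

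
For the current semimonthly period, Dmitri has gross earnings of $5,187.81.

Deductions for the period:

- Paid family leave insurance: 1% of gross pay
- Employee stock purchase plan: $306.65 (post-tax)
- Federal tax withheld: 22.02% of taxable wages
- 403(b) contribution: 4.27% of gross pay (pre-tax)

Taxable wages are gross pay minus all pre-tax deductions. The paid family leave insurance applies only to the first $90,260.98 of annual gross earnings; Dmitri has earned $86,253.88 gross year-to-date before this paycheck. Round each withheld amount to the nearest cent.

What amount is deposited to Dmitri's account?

403(b) contribution: $5,187.81 × 0.0427 = $221.52
Taxable wages = $5,187.81 − $221.52 = $4,966.29
Federal tax withheld: $4,966.29 × 0.2202 = $1,093.58
Paid family leave insurance: only $90,260.98 − $86,253.88 = $4,007.10 of this check is subject → $4,007.10 × 0.01 = $40.07
Employee stock purchase plan: $306.65
Total deductions = $221.52 + $1,093.58 + $40.07 + $306.65 = $1,661.82
Net pay = $5,187.81 − $1,661.82 = $3,525.99

$3,525.99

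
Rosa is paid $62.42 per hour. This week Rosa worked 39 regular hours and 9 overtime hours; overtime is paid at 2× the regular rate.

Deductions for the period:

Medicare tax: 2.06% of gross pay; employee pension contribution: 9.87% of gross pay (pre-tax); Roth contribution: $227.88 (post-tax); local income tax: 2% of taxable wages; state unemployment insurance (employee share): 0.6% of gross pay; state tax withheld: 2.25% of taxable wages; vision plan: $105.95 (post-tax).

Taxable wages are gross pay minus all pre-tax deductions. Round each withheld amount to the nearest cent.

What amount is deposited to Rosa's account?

Regular pay: 39 × $62.42 = $2434.38
Overtime pay: 9 × $62.42 × 2 = $1123.56
Gross pay = $2434.38 + $1123.56 = $3557.94
Employee pension contribution: $3557.94 × 0.0987 = $351.17
Taxable wages = $3557.94 − $351.17 = $3206.77
Local income tax: $3206.77 × 0.02 = $64.14
State tax withheld: $3206.77 × 0.0225 = $72.15
Medicare tax: $3557.94 × 0.0206 = $73.29
State unemployment insurance (employee share): $3557.94 × 0.006 = $21.35
Roth contribution: $227.88
Vision plan: $105.95
Total deductions = $351.17 + $64.14 + $72.15 + $73.29 + $21.35 + $227.88 + $105.95 = $915.93
Net pay = $3557.94 − $915.93 = $2642.01

$2642.01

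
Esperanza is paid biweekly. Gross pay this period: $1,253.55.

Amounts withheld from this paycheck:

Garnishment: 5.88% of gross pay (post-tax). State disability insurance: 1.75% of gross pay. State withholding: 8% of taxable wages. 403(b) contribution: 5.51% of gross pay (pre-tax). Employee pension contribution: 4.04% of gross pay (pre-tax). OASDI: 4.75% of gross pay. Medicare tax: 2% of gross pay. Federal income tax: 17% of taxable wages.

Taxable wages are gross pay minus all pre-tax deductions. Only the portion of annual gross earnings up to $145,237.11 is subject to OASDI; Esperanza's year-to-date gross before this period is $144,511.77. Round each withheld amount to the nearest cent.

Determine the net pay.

$695.21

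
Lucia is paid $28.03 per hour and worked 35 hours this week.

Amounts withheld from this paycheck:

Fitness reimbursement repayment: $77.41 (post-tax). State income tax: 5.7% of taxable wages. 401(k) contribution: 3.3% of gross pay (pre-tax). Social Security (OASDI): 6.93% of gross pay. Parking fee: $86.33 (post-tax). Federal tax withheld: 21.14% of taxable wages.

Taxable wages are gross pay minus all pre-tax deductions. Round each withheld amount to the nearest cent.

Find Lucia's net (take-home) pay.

Gross pay: 35 × $28.03 = $981.05
401(k) contribution: $981.05 × 0.033 = $32.37
Taxable wages = $981.05 − $32.37 = $948.68
Federal tax withheld: $948.68 × 0.2114 = $200.55
State income tax: $948.68 × 0.057 = $54.07
Social Security (OASDI): $981.05 × 0.0693 = $67.99
Fitness reimbursement repayment: $77.41
Parking fee: $86.33
Total deductions = $32.37 + $200.55 + $54.07 + $67.99 + $77.41 + $86.33 = $518.72
Net pay = $981.05 − $518.72 = $462.33

$462.33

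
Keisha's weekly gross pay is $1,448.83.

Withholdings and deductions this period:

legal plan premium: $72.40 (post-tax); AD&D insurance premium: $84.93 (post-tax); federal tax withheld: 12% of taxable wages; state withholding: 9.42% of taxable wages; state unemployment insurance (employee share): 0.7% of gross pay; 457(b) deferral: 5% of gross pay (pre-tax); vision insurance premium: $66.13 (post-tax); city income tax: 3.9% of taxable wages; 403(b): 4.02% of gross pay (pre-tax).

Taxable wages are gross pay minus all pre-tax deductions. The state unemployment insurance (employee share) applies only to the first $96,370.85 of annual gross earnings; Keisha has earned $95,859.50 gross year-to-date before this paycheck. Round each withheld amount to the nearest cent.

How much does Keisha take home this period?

403(b): $1,448.83 × 0.0402 = $58.24
457(b) deferral: $1,448.83 × 0.05 = $72.44
Pre-tax total = $58.24 + $72.44 = $130.68
Taxable wages = $1,448.83 − $130.68 = $1,318.15
Federal tax withheld: $1,318.15 × 0.12 = $158.18
State withholding: $1,318.15 × 0.0942 = $124.17
City income tax: $1,318.15 × 0.039 = $51.41
State unemployment insurance (employee share): only $96,370.85 − $95,859.50 = $511.35 of this check is subject → $511.35 × 0.007 = $3.58
Vision insurance premium: $66.13
Legal plan premium: $72.40
AD&D insurance premium: $84.93
Total deductions = $58.24 + $72.44 + $158.18 + $124.17 + $51.41 + $3.58 + $66.13 + $72.40 + $84.93 = $691.48
Net pay = $1,448.83 − $691.48 = $757.35

$757.35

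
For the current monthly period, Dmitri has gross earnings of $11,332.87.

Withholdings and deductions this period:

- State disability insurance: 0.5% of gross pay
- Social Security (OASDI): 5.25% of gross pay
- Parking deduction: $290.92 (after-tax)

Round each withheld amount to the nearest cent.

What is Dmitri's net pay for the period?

State disability insurance: $11,332.87 × 0.005 = $56.66
Social Security (OASDI): $11,332.87 × 0.0525 = $594.98
Parking deduction: $290.92
Total deductions = $56.66 + $594.98 + $290.92 = $942.56
Net pay = $11,332.87 − $942.56 = $10,390.31

$10,390.31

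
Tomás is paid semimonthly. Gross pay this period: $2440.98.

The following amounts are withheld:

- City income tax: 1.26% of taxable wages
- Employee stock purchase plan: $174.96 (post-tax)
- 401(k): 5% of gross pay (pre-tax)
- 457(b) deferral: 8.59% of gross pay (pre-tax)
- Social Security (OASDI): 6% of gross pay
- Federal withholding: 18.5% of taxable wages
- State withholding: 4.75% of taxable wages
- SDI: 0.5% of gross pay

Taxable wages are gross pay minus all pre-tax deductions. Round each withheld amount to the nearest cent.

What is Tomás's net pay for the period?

$1258.65

401(k): $2440.98 × 0.05 = $122.05
457(b) deferral: $2440.98 × 0.0859 = $209.68
Pre-tax total = $122.05 + $209.68 = $331.73
Taxable wages = $2440.98 − $331.73 = $2109.25
Federal withholding: $2109.25 × 0.185 = $390.21
City income tax: $2109.25 × 0.0126 = $26.58
State withholding: $2109.25 × 0.0475 = $100.19
SDI: $2440.98 × 0.005 = $12.20
Social Security (OASDI): $2440.98 × 0.06 = $146.46
Employee stock purchase plan: $174.96
Total deductions = $122.05 + $209.68 + $390.21 + $26.58 + $100.19 + $12.20 + $146.46 + $174.96 = $1182.33
Net pay = $2440.98 − $1182.33 = $1258.65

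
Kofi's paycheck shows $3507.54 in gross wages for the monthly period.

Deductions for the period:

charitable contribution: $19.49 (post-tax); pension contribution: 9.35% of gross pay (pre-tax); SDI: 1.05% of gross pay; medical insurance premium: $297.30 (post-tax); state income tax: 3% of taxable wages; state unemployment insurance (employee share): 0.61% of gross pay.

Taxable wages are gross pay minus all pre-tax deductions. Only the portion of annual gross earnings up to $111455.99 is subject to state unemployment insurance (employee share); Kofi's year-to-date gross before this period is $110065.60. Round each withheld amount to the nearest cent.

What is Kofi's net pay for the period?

$2722.10

Pension contribution: $3507.54 × 0.0935 = $327.95
Taxable wages = $3507.54 − $327.95 = $3179.59
State income tax: $3179.59 × 0.03 = $95.39
State unemployment insurance (employee share): only $111455.99 − $110065.60 = $1390.39 of this check is subject → $1390.39 × 0.0061 = $8.48
SDI: $3507.54 × 0.0105 = $36.83
Medical insurance premium: $297.30
Charitable contribution: $19.49
Total deductions = $327.95 + $95.39 + $8.48 + $36.83 + $297.30 + $19.49 = $785.44
Net pay = $3507.54 − $785.44 = $2722.10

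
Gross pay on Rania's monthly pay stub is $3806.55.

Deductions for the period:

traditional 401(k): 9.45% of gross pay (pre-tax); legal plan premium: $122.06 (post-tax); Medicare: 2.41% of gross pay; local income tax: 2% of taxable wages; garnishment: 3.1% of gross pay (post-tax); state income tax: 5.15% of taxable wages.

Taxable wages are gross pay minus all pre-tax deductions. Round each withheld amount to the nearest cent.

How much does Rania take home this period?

$2868.58

Traditional 401(k): $3806.55 × 0.0945 = $359.72
Taxable wages = $3806.55 − $359.72 = $3446.83
Local income tax: $3446.83 × 0.02 = $68.94
State income tax: $3446.83 × 0.0515 = $177.51
Medicare: $3806.55 × 0.0241 = $91.74
Legal plan premium: $122.06
Garnishment: $3806.55 × 0.031 = $118.00
Total deductions = $359.72 + $68.94 + $177.51 + $91.74 + $122.06 + $118.00 = $937.97
Net pay = $3806.55 − $937.97 = $2868.58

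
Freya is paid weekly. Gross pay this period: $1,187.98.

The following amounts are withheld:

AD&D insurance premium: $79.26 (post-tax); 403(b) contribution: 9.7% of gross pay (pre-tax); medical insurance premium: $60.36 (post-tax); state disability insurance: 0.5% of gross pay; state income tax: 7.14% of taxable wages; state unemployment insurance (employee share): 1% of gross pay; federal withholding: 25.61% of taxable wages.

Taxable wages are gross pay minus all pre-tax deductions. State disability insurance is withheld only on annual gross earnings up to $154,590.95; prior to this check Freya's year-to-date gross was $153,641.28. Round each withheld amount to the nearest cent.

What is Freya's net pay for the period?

$565.18

403(b) contribution: $1,187.98 × 0.097 = $115.23
Taxable wages = $1,187.98 − $115.23 = $1,072.75
Federal withholding: $1,072.75 × 0.2561 = $274.73
State income tax: $1,072.75 × 0.0714 = $76.59
State disability insurance: only $154,590.95 − $153,641.28 = $949.67 of this check is subject → $949.67 × 0.005 = $4.75
State unemployment insurance (employee share): $1,187.98 × 0.01 = $11.88
Medical insurance premium: $60.36
AD&D insurance premium: $79.26
Total deductions = $115.23 + $274.73 + $76.59 + $4.75 + $11.88 + $60.36 + $79.26 = $622.80
Net pay = $1,187.98 − $622.80 = $565.18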